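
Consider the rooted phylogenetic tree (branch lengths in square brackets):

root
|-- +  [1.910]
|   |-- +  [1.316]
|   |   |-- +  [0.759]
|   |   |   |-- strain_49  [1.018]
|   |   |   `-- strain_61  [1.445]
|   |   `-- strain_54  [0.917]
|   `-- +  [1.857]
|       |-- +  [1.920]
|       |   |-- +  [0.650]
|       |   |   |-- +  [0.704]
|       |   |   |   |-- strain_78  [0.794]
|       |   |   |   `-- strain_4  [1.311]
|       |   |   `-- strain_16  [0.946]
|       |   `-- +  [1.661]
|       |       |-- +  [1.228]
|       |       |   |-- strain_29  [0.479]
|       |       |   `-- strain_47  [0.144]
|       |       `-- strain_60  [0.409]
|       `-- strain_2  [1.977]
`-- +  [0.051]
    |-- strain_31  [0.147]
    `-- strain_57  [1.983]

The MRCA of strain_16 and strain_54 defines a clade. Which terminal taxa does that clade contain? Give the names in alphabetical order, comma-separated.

Tracing strain_16: it sits inside ((strain_78,strain_4),strain_16).
Tracing strain_54: it sits inside ((strain_49,strain_61),strain_54).
The smallest clade enclosing both is (((strain_49,strain_61),strain_54),((((strain_78,strain_4),strain_16),((strain_29,strain_47),strain_60)),strain_2)); the answer is its 10 terminal taxa in alphabetical order.

strain_16, strain_2, strain_29, strain_4, strain_47, strain_49, strain_54, strain_60, strain_61, strain_78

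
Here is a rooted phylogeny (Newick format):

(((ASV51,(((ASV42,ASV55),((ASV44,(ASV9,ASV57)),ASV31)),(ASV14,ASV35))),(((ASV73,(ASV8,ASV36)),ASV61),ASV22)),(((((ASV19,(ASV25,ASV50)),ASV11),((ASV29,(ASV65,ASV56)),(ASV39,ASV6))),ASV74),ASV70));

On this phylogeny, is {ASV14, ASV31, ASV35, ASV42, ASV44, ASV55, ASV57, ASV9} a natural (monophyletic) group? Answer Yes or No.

The most recent common ancestor of these taxa subtends (((ASV42,ASV55),((ASV44,(ASV9,ASV57)),ASV31)),(ASV14,ASV35)).
That clade has exactly 8 tips — every listed taxon and nothing else — so the group is monophyletic.

Yes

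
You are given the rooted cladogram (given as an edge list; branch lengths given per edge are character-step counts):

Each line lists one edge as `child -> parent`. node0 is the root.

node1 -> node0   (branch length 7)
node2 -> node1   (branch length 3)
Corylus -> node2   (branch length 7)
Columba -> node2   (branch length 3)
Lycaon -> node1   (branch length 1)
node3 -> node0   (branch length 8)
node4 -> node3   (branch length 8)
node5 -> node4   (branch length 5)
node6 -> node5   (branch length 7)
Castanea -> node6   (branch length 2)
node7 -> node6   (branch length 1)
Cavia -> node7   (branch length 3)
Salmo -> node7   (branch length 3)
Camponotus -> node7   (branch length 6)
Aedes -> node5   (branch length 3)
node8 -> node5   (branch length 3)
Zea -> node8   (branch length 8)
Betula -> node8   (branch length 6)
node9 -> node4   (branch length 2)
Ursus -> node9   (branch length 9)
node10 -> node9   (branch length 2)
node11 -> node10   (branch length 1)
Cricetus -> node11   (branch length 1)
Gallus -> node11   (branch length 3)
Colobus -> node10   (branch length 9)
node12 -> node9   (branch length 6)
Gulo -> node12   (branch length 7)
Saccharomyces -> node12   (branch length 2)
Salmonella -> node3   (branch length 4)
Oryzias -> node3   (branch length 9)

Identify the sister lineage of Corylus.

Columba

Corylus attaches to the tree at the node subtending (Corylus,Columba).
The other lineage descending from that same node — the sister group — is the single tip Columba.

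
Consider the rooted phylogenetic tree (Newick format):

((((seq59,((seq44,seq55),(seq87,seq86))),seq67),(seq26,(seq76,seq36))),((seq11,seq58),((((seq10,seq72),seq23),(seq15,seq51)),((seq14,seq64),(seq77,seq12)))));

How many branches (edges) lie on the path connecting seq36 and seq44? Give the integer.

The MRCA of seq36 and seq44 is the node subtending (((seq59,((seq44,seq55),(seq87,seq86))),seq67),(seq26,(seq76,seq36))).
From seq36 up to that node: 3 branches. From seq44 up to the same node: 5 branches. Total: 3 + 5 = 8.

8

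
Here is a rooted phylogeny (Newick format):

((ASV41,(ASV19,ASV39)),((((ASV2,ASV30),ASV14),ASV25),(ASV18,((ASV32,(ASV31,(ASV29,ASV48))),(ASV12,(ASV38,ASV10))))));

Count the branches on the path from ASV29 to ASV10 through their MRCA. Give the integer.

7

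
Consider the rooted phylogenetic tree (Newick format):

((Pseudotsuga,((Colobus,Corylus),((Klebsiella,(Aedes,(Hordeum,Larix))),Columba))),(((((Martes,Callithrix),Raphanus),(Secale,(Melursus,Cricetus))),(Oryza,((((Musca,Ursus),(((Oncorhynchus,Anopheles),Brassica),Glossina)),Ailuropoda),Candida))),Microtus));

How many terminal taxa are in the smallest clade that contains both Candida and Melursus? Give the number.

15

The MRCA of Candida and Melursus is the node subtending ((((Martes,Callithrix),Raphanus),(Secale,(Melursus,Cricetus))),(Oryza,((((Musca,Ursus),(((Oncorhynchus,Anopheles),Brassica),Glossina)),Ailuropoda),Candida))).
That clade contains 15 terminal taxa: Ailuropoda, Anopheles, Brassica, Callithrix, Candida, Cricetus, Glossina, Martes, Melursus, Musca, Oncorhynchus, Oryza, Raphanus, Secale, Ursus.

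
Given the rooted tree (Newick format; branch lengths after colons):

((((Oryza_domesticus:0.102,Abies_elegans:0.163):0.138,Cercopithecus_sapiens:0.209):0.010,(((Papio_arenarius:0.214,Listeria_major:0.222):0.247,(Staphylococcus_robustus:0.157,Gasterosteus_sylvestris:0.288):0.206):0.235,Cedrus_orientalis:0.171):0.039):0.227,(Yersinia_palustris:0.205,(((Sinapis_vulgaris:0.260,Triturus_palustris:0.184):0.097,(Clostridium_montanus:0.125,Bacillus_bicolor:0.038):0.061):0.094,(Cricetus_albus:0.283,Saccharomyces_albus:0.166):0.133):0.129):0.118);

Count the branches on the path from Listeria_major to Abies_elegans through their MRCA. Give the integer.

The MRCA of Listeria_major and Abies_elegans is the node subtending (((Oryza_domesticus,Abies_elegans),Cercopithecus_sapiens),(((Papio_arenarius,Listeria_major),(Staphylococcus_robustus,Gasterosteus_sylvestris)),Cedrus_orientalis)).
From Listeria_major up to that node: 4 branches. From Abies_elegans up to the same node: 3 branches. Total: 4 + 3 = 7.

7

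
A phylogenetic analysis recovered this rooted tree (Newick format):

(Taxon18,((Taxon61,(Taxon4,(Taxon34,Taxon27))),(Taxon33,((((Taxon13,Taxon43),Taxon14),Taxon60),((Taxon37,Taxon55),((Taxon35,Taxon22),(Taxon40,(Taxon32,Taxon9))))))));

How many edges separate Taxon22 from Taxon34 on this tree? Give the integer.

The MRCA of Taxon22 and Taxon34 is the node subtending ((Taxon61,(Taxon4,(Taxon34,Taxon27))),(Taxon33,((((Taxon13,Taxon43),Taxon14),Taxon60),((Taxon37,Taxon55),((Taxon35,Taxon22),(Taxon40,(Taxon32,Taxon9))))))).
From Taxon22 up to that node: 6 branches. From Taxon34 up to the same node: 4 branches. Total: 6 + 4 = 10.

10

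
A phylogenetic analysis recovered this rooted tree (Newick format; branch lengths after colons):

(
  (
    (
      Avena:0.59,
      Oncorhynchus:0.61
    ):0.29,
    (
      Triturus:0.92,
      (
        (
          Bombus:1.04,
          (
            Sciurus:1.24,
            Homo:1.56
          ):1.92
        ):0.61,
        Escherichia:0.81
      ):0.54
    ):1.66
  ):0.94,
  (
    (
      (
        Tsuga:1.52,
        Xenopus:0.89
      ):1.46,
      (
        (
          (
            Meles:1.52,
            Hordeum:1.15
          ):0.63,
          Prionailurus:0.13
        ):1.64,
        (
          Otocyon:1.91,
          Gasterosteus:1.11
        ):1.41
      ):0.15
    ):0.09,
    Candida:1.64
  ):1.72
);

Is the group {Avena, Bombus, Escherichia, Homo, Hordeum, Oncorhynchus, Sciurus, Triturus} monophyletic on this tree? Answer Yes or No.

No

The MRCA of the listed taxa is the root, so the smallest clade containing them is the whole tree.
That clade also contains Candida, Gasterosteus, Meles, Otocyon, Prionailurus, Tsuga, Xenopus, which are not in the proposed group, so the group is not monophyletic.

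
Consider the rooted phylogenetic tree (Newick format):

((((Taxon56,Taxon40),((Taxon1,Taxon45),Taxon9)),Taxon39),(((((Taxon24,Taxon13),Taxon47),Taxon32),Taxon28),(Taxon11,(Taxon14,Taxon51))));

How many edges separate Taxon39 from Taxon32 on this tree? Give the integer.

6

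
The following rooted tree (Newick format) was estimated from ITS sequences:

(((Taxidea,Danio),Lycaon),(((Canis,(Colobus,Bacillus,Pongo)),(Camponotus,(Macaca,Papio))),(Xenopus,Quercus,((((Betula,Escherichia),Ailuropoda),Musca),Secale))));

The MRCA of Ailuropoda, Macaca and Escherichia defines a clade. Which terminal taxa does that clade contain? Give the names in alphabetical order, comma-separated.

Tracing Ailuropoda: it sits inside ((Betula,Escherichia),Ailuropoda).
Tracing Macaca: it sits inside (Macaca,Papio).
Tracing Escherichia: it sits inside (Betula,Escherichia).
The smallest clade enclosing all 3 is (((Canis,(Colobus,Bacillus,Pongo)),(Camponotus,(Macaca,Papio))),(Xenopus,Quercus,((((Betula,Escherichia),Ailuropoda),Musca),Secale))); the answer is its 14 terminal taxa in alphabetical order.

Ailuropoda, Bacillus, Betula, Camponotus, Canis, Colobus, Escherichia, Macaca, Musca, Papio, Pongo, Quercus, Secale, Xenopus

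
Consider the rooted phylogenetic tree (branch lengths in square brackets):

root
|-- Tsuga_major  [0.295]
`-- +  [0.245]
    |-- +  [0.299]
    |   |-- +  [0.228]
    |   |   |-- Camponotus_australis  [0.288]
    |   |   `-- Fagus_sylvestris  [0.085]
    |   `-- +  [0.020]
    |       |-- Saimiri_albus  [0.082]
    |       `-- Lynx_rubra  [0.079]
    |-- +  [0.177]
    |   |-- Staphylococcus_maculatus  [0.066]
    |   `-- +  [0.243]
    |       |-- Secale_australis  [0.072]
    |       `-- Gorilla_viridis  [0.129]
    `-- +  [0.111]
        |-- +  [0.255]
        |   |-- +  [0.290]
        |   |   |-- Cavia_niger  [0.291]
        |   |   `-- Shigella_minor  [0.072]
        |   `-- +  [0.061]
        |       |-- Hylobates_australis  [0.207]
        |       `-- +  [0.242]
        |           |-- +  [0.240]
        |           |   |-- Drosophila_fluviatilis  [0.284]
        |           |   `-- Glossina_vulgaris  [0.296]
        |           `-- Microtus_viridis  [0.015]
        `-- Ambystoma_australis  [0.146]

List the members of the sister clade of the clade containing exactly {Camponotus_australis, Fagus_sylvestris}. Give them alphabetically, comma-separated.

The clade containing exactly {Camponotus_australis, Fagus_sylvestris} attaches to the tree at the node subtending ((Camponotus_australis,Fagus_sylvestris),(Saimiri_albus,Lynx_rubra)).
The other lineage descending from that same node — the sister group — is (Saimiri_albus,Lynx_rubra); its 2 tips in alphabetical order are the answer.

Lynx_rubra, Saimiri_albus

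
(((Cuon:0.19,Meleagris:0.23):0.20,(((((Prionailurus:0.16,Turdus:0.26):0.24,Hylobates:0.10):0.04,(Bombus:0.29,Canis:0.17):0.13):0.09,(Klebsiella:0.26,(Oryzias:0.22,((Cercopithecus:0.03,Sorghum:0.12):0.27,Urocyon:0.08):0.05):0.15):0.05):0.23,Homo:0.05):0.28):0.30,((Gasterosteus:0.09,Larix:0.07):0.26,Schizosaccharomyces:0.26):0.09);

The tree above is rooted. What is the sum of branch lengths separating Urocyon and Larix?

The path runs Urocyon → … → MRCA → … → Larix; the MRCA is the root of the tree.
Branch lengths along that path: 0.08 + 0.05 + 0.15 + 0.05 + 0.23 + 0.28 + 0.30 + 0.09 + 0.26 + 0.07 = 1.56.

1.56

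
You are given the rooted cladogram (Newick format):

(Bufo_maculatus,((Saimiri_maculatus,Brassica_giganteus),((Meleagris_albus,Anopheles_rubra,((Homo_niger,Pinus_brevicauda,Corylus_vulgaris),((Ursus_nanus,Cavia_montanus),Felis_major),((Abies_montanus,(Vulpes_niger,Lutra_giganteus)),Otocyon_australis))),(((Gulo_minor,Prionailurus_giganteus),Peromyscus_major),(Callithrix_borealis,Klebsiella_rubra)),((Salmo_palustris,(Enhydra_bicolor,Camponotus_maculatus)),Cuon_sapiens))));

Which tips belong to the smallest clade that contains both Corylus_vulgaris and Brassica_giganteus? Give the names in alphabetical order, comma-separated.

Tracing Corylus_vulgaris: it sits inside (Homo_niger,Pinus_brevicauda,Corylus_vulgaris).
Tracing Brassica_giganteus: it sits inside (Saimiri_maculatus,Brassica_giganteus).
The smallest clade enclosing both is ((Saimiri_maculatus,Brassica_giganteus),((Meleagris_albus,Anopheles_rubra,((Homo_niger,Pinus_brevicauda,Corylus_vulgaris),((Ursus_nanus,Cavia_montanus),Felis_major),((Abies_montanus,(Vulpes_niger,Lutra_giganteus)),Otocyon_australis))),(((Gulo_minor,Prionailurus_giganteus),Peromyscus_major),(Callithrix_borealis,Klebsiella_rubra)),((Salmo_palustris,(Enhydra_bicolor,Camponotus_maculatus)),Cuon_sapiens))); the answer is its 23 terminal taxa in alphabetical order.

Abies_montanus, Anopheles_rubra, Brassica_giganteus, Callithrix_borealis, Camponotus_maculatus, Cavia_montanus, Corylus_vulgaris, Cuon_sapiens, Enhydra_bicolor, Felis_major, Gulo_minor, Homo_niger, Klebsiella_rubra, Lutra_giganteus, Meleagris_albus, Otocyon_australis, Peromyscus_major, Pinus_brevicauda, Prionailurus_giganteus, Saimiri_maculatus, Salmo_palustris, Ursus_nanus, Vulpes_niger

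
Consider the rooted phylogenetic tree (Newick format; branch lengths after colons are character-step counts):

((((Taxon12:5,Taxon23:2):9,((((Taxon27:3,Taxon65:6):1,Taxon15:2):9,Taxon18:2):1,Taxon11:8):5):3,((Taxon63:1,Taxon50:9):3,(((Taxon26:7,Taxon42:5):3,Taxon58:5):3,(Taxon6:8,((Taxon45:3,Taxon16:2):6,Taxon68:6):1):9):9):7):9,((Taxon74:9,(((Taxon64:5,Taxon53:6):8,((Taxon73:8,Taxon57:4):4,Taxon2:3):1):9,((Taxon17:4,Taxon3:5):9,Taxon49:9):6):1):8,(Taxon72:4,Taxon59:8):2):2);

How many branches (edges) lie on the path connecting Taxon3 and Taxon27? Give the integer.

The MRCA of Taxon3 and Taxon27 is the root of the tree.
From Taxon3 up to that node: 6 branches. From Taxon27 up to the same node: 7 branches. Total: 6 + 7 = 13.

13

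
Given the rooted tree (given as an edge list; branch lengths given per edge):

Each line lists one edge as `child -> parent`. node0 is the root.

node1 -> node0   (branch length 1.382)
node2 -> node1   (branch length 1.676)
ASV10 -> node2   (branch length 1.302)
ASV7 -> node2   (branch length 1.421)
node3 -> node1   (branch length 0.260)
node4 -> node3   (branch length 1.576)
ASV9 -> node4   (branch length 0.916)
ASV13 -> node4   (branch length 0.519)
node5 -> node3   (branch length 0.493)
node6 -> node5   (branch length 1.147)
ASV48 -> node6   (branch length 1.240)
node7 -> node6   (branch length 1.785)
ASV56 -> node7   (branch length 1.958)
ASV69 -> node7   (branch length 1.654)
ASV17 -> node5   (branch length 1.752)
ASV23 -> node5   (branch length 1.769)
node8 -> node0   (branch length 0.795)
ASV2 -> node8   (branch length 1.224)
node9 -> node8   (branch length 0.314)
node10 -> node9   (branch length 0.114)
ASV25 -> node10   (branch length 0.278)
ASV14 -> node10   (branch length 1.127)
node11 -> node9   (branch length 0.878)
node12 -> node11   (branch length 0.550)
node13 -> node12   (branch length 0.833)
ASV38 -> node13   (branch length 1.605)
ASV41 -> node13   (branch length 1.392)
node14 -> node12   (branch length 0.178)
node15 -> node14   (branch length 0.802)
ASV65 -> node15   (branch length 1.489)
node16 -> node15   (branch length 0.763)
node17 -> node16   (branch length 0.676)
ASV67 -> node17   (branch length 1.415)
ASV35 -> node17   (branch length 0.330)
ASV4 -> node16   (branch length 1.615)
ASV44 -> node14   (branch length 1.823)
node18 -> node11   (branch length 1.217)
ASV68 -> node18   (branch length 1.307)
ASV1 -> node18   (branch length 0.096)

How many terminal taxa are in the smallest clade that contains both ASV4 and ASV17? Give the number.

The MRCA of ASV4 and ASV17 is the root, so the clade is the entire tree.
That clade contains 21 terminal taxa: ASV1, ASV10, ASV13, ASV14, ASV17, ASV2, ASV23, ASV25, ASV35, ASV38, ASV4, ASV41, ASV44, ASV48, ASV56, ASV65, ASV67, ASV68, ASV69, ASV7, ASV9.

21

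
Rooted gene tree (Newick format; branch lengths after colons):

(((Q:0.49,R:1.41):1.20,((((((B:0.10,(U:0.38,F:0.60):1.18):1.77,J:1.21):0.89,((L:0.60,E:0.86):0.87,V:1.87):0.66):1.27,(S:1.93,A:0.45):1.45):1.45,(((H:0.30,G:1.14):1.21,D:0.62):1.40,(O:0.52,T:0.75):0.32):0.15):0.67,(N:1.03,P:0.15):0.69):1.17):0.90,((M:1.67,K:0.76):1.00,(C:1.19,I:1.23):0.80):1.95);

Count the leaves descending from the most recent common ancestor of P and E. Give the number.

16

The MRCA of P and E is the node subtending ((((((B,(U,F)),J),((L,E),V)),(S,A)),(((H,G),D),(O,T))),(N,P)).
That clade contains 16 terminal taxa: A, B, D, E, F, G, H, J, L, N, O, P, S, T, U, V.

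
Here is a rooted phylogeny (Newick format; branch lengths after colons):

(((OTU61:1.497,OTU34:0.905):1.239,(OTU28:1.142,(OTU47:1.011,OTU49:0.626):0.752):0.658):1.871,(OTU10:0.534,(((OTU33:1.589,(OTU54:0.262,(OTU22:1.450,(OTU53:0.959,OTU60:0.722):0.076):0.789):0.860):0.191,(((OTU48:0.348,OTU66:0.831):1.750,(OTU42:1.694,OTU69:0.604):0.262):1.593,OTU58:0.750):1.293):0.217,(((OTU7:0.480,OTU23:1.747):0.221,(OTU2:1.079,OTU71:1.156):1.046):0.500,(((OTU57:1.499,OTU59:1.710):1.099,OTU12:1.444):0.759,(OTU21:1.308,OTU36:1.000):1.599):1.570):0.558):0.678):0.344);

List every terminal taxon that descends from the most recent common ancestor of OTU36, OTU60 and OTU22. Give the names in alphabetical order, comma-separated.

OTU12, OTU2, OTU21, OTU22, OTU23, OTU33, OTU36, OTU42, OTU48, OTU53, OTU54, OTU57, OTU58, OTU59, OTU60, OTU66, OTU69, OTU7, OTU71

Tracing OTU36: it sits inside (OTU21,OTU36).
Tracing OTU60: it sits inside (OTU53,OTU60).
Tracing OTU22: it sits inside (OTU22,(OTU53,OTU60)).
The smallest clade enclosing all 3 is (((OTU33,(OTU54,(OTU22,(OTU53,OTU60)))),(((OTU48,OTU66),(OTU42,OTU69)),OTU58)),(((OTU7,OTU23),(OTU2,OTU71)),(((OTU57,OTU59),OTU12),(OTU21,OTU36)))); the answer is its 19 terminal taxa in alphabetical order.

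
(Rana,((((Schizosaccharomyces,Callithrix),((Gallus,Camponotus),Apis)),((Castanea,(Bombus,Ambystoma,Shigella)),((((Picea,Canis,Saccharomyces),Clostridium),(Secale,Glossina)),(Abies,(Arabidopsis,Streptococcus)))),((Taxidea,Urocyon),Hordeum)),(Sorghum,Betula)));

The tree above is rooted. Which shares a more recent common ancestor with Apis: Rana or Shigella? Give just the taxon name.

Shigella

The MRCA of Apis and Shigella subtends (((Schizosaccharomyces,Callithrix),((Gallus,Camponotus),Apis)),((Castanea,(Bombus,Ambystoma,Shigella)),((((Picea,Canis,Saccharomyces),Clostridium),(Secale,Glossina)),(Abies,(Arabidopsis,Streptococcus)))),((Taxidea,Urocyon),Hordeum)) (21 taxa).
The MRCA of Apis and Rana is the root, subtending the entire tree (24 taxa).
The first is nested inside the second, so Apis shares a more recent common ancestor with Shigella.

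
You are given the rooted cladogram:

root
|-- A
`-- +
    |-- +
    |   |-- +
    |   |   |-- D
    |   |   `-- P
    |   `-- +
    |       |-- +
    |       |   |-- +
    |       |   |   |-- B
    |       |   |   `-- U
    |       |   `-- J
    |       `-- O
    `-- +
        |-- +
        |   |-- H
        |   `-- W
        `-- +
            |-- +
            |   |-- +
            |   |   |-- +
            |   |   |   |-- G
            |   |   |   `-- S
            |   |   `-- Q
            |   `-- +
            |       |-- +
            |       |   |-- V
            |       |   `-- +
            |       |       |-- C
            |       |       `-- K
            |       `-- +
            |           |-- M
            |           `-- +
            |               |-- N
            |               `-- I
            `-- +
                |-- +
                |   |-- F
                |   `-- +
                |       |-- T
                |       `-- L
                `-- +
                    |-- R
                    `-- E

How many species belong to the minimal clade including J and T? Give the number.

The MRCA of J and T is the node subtending (((D,P),(((B,U),J),O)),((H,W),((((G,S),Q),((V,(C,K)),(M,(N,I)))),((F,(T,L)),(R,E))))).
That clade contains 22 terminal taxa: B, C, D, E, F, G, H, I, J, K, L, M, N, O, P, Q, R, S, T, U, V, W.

22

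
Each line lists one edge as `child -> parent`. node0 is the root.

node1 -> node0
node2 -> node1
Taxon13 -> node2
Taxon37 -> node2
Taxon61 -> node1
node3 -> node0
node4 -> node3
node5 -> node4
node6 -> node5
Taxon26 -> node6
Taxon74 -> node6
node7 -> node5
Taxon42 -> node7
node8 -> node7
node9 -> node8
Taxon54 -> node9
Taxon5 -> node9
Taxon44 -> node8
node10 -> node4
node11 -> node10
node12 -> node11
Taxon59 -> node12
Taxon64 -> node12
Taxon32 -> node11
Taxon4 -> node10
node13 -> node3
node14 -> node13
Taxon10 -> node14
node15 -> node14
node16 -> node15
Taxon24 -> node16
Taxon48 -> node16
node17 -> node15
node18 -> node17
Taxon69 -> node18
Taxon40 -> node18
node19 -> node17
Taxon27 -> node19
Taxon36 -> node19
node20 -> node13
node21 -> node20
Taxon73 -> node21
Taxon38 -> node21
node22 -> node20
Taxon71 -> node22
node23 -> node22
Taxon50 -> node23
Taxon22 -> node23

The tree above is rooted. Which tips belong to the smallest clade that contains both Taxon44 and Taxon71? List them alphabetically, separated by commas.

Tracing Taxon44: it sits inside ((Taxon54,Taxon5),Taxon44).
Tracing Taxon71: it sits inside (Taxon71,(Taxon50,Taxon22)).
The smallest clade enclosing both is ((((Taxon26,Taxon74),(Taxon42,((Taxon54,Taxon5),Taxon44))),(((Taxon59,Taxon64),Taxon32),Taxon4)),((Taxon10,((Taxon24,Taxon48),((Taxon69,Taxon40),(Taxon27,Taxon36)))),((Taxon73,Taxon38),(Taxon71,(Taxon50,Taxon22))))); the answer is its 22 terminal taxa in alphabetical order.

Taxon10, Taxon22, Taxon24, Taxon26, Taxon27, Taxon32, Taxon36, Taxon38, Taxon4, Taxon40, Taxon42, Taxon44, Taxon48, Taxon5, Taxon50, Taxon54, Taxon59, Taxon64, Taxon69, Taxon71, Taxon73, Taxon74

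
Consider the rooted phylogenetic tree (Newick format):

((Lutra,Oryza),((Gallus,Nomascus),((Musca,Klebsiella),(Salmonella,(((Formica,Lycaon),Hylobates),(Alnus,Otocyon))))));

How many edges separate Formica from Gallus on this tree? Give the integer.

The MRCA of Formica and Gallus is the node subtending ((Gallus,Nomascus),((Musca,Klebsiella),(Salmonella,(((Formica,Lycaon),Hylobates),(Alnus,Otocyon))))).
From Formica up to that node: 6 branches. From Gallus up to the same node: 2 branches. Total: 6 + 2 = 8.

8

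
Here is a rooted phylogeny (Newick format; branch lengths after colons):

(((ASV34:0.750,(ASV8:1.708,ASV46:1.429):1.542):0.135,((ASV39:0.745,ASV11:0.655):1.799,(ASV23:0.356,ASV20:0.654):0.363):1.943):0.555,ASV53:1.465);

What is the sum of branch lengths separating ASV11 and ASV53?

6.417

The path runs ASV11 → … → MRCA → … → ASV53; the MRCA is the root of the tree.
Branch lengths along that path: 0.655 + 1.799 + 1.943 + 0.555 + 1.465 = 6.417.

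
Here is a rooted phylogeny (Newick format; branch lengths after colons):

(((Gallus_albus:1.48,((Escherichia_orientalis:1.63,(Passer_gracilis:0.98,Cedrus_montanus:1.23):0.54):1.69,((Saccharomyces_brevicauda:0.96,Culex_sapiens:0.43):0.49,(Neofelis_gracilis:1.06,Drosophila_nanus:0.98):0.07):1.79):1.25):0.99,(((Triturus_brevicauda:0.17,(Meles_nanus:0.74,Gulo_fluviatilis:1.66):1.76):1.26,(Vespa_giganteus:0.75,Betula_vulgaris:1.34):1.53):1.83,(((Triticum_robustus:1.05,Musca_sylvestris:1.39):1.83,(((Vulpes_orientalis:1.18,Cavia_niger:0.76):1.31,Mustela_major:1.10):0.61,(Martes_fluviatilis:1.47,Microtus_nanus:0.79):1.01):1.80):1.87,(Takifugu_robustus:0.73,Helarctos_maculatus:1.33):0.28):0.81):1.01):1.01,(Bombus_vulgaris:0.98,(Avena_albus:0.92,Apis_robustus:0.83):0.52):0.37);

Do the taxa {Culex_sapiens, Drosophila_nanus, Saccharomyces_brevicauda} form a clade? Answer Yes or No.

No

The MRCA of the listed taxa subtends ((Saccharomyces_brevicauda,Culex_sapiens),(Neofelis_gracilis,Drosophila_nanus)).
That clade also contains Neofelis_gracilis, which is not in the proposed group, so the group is not monophyletic.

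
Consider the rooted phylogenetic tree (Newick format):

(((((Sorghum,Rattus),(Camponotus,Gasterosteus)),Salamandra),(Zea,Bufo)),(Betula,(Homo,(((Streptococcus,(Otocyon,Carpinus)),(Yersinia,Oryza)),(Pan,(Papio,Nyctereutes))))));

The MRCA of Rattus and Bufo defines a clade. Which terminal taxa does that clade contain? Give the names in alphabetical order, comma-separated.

Tracing Rattus: it sits inside (Sorghum,Rattus).
Tracing Bufo: it sits inside (Zea,Bufo).
The smallest clade enclosing both is ((((Sorghum,Rattus),(Camponotus,Gasterosteus)),Salamandra),(Zea,Bufo)); the answer is its 7 terminal taxa in alphabetical order.

Bufo, Camponotus, Gasterosteus, Rattus, Salamandra, Sorghum, Zea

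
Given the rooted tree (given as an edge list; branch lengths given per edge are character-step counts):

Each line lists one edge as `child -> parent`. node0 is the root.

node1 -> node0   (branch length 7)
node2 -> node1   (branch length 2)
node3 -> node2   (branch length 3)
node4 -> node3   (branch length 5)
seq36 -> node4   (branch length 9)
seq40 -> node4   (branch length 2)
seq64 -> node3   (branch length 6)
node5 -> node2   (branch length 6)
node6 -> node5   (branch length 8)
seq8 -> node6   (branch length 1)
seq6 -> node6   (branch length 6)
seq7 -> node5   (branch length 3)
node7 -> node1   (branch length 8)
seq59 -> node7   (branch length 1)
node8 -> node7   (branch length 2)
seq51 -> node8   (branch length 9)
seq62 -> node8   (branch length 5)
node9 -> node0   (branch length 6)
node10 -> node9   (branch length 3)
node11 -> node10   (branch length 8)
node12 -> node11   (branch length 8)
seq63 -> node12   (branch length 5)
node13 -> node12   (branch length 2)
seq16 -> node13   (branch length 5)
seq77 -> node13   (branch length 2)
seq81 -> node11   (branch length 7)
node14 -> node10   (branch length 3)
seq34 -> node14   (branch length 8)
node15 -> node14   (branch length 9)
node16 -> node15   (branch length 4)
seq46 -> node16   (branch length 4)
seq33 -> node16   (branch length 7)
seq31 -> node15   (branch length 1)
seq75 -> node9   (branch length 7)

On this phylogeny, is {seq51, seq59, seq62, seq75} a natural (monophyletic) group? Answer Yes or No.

No

The MRCA of the listed taxa is the root, so the smallest clade containing them is the whole tree.
That clade also contains seq16, seq31, seq33, seq34, seq36, seq40, seq46, seq6, seq63, seq64, seq7, seq77, seq8, seq81, which are not in the proposed group, so the group is not monophyletic.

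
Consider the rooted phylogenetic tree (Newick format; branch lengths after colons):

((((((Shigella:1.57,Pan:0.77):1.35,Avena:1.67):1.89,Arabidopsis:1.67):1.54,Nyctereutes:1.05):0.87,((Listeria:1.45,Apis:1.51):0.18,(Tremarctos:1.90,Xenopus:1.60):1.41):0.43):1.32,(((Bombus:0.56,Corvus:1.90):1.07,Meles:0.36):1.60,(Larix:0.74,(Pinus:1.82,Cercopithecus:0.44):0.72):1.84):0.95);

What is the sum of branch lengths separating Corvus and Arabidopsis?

The path runs Corvus → … → MRCA → … → Arabidopsis; the MRCA is the root of the tree.
Branch lengths along that path: 1.90 + 1.07 + 1.60 + 0.95 + 1.32 + 0.87 + 1.54 + 1.67 = 10.92.

10.92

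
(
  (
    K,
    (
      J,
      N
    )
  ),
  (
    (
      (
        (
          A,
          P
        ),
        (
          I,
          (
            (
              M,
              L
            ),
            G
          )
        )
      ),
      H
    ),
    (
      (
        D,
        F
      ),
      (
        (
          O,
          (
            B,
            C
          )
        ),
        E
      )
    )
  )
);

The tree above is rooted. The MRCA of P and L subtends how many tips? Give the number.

6

The MRCA of P and L is the node subtending ((A,P),(I,((M,L),G))).
That clade contains 6 terminal taxa: A, G, I, L, M, P.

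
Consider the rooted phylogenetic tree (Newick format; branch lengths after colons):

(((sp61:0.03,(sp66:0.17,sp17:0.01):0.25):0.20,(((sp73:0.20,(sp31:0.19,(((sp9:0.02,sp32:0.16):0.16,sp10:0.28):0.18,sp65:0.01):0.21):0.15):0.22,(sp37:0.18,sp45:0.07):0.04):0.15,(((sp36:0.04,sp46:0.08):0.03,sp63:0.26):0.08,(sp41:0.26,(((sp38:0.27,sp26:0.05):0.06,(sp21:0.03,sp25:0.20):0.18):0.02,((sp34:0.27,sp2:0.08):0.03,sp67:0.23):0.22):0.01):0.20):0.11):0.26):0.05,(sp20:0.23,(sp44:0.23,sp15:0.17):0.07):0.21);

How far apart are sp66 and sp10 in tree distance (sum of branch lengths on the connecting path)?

The path runs sp66 → … → MRCA → … → sp10; the MRCA is the node subtending ((sp61,(sp66,sp17)),(((sp73,(sp31,(((sp9,sp32),sp10),sp65))),(sp37,sp45)),(((sp36,sp46),sp63),(sp41,(((sp38,sp26),(sp21,sp25)),((sp34,sp2),sp67)))))).
Branch lengths along that path: 0.17 + 0.25 + 0.20 + 0.26 + 0.15 + 0.22 + 0.15 + 0.21 + 0.18 + 0.28 = 2.07.

2.07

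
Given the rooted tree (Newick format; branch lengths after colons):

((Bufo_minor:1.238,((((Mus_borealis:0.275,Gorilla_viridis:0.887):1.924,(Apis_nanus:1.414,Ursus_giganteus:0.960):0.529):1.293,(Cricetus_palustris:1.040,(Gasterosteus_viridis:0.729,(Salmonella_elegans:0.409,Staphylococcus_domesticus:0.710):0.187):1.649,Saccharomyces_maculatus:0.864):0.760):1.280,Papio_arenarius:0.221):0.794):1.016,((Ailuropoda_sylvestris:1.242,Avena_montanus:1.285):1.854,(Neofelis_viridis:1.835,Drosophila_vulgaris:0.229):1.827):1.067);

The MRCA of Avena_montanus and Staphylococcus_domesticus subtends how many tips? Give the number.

15

The MRCA of Avena_montanus and Staphylococcus_domesticus is the root, so the clade is the entire tree.
That clade contains 15 terminal taxa: Ailuropoda_sylvestris, Apis_nanus, Avena_montanus, Bufo_minor, Cricetus_palustris, Drosophila_vulgaris, Gasterosteus_viridis, Gorilla_viridis, Mus_borealis, Neofelis_viridis, Papio_arenarius, Saccharomyces_maculatus, Salmonella_elegans, Staphylococcus_domesticus, Ursus_giganteus.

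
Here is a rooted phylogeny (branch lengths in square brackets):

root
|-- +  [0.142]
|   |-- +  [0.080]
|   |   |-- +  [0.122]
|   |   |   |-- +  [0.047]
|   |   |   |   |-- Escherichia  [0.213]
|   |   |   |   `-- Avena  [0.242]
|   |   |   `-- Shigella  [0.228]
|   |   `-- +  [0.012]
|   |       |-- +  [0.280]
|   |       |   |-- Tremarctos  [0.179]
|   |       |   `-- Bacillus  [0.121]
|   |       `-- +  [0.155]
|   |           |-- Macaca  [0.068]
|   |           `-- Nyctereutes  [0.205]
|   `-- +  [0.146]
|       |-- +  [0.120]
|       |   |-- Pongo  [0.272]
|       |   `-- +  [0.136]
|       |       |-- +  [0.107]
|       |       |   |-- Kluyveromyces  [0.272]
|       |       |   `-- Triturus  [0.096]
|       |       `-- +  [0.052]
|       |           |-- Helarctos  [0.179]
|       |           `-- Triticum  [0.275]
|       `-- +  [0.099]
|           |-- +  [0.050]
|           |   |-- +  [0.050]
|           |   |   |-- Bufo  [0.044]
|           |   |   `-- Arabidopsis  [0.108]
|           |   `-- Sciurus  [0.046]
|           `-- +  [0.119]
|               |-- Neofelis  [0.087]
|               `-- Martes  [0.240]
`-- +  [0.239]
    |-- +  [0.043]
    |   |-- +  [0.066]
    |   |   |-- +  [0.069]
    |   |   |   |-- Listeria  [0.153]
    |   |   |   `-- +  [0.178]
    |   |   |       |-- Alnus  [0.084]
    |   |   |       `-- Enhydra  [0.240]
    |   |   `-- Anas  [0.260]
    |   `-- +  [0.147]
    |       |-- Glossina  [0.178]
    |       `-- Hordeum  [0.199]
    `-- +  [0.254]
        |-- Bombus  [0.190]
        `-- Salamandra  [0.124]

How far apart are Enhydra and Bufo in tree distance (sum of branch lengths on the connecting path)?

The path runs Enhydra → … → MRCA → … → Bufo; the MRCA is the root of the tree.
Branch lengths along that path: 0.240 + 0.178 + 0.069 + 0.066 + 0.043 + 0.239 + 0.142 + 0.146 + 0.099 + 0.050 + 0.050 + 0.044 = 1.366.

1.366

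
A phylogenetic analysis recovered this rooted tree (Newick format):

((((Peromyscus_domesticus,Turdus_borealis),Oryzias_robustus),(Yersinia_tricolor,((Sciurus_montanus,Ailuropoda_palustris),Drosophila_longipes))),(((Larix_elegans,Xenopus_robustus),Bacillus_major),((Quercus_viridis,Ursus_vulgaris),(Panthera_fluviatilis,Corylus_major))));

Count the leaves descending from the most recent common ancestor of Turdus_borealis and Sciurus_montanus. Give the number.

The MRCA of Turdus_borealis and Sciurus_montanus is the node subtending (((Peromyscus_domesticus,Turdus_borealis),Oryzias_robustus),(Yersinia_tricolor,((Sciurus_montanus,Ailuropoda_palustris),Drosophila_longipes))).
That clade contains 7 terminal taxa: Ailuropoda_palustris, Drosophila_longipes, Oryzias_robustus, Peromyscus_domesticus, Sciurus_montanus, Turdus_borealis, Yersinia_tricolor.

7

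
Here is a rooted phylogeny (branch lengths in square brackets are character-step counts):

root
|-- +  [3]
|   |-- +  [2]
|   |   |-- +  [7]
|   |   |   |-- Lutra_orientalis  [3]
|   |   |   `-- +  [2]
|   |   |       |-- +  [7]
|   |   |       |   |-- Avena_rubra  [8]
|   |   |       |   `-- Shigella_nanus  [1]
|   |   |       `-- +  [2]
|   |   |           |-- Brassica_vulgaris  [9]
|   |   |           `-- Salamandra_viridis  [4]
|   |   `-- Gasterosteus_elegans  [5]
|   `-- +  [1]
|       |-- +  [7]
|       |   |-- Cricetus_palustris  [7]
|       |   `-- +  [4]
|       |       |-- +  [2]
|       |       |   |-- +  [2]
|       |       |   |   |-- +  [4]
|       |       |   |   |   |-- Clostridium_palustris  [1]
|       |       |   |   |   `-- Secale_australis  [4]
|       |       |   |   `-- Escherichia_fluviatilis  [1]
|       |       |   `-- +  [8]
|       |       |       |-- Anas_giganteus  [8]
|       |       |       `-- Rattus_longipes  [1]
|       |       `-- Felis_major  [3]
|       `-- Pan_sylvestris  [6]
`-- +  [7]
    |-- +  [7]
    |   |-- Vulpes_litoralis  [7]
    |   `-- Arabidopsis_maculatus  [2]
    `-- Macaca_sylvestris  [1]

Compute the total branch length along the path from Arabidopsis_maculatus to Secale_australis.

The path runs Arabidopsis_maculatus → … → MRCA → … → Secale_australis; the MRCA is the root of the tree.
Branch lengths along that path: 2 + 7 + 7 + 3 + 1 + 7 + 4 + 2 + 2 + 4 + 4 = 43.

43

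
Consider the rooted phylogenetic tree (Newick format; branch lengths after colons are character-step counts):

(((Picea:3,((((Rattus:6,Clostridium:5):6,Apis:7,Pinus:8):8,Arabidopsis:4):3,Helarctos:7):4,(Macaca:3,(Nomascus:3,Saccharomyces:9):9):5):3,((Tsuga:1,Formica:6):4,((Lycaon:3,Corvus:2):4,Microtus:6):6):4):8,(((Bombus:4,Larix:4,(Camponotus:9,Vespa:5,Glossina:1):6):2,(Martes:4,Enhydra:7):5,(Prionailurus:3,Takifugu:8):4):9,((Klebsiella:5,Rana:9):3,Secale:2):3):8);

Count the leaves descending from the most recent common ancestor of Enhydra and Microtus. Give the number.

27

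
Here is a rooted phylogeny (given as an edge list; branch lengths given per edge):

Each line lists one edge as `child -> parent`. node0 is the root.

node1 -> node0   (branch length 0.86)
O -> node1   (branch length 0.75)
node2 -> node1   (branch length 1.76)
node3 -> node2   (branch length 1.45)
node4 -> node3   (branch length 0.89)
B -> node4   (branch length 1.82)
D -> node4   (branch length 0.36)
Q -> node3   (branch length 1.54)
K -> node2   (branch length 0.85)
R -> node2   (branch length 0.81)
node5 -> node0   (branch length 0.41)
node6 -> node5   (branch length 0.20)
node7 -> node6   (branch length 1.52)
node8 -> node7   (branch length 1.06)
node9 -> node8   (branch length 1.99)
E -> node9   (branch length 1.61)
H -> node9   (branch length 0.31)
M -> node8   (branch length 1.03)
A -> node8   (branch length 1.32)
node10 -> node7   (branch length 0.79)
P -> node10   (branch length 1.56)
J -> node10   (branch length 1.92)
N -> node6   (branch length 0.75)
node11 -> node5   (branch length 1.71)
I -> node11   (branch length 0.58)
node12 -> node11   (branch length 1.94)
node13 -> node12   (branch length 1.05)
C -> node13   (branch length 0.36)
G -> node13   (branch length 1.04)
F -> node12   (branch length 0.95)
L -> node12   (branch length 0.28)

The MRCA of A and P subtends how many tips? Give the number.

6

The MRCA of A and P is the node subtending (((E,H),M,A),(P,J)).
That clade contains 6 terminal taxa: A, E, H, J, M, P.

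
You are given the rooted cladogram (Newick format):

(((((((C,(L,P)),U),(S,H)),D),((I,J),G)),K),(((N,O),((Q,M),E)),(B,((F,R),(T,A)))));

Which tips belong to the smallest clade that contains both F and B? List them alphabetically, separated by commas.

A, B, F, R, T

Tracing F: it sits inside (F,R).
Tracing B: it sits inside (B,((F,R),(T,A))).
The smallest clade enclosing both is (B,((F,R),(T,A))); the answer is its 5 terminal taxa in alphabetical order.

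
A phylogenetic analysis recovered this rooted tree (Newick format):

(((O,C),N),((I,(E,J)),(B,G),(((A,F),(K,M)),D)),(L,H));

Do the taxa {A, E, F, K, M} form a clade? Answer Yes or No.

The MRCA of the listed taxa subtends ((I,(E,J)),(B,G),(((A,F),(K,M)),D)).
That clade also contains B, D, G, I, J, which are not in the proposed group, so the group is not monophyletic.

No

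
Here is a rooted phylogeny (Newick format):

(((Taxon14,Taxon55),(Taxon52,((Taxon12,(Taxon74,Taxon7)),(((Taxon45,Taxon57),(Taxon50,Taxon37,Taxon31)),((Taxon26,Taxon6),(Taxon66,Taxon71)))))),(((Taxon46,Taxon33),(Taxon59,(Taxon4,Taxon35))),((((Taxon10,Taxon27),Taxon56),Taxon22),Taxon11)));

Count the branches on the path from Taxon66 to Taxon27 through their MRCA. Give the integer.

13

The MRCA of Taxon66 and Taxon27 is the root of the tree.
From Taxon66 up to that node: 7 branches. From Taxon27 up to the same node: 6 branches. Total: 7 + 6 = 13.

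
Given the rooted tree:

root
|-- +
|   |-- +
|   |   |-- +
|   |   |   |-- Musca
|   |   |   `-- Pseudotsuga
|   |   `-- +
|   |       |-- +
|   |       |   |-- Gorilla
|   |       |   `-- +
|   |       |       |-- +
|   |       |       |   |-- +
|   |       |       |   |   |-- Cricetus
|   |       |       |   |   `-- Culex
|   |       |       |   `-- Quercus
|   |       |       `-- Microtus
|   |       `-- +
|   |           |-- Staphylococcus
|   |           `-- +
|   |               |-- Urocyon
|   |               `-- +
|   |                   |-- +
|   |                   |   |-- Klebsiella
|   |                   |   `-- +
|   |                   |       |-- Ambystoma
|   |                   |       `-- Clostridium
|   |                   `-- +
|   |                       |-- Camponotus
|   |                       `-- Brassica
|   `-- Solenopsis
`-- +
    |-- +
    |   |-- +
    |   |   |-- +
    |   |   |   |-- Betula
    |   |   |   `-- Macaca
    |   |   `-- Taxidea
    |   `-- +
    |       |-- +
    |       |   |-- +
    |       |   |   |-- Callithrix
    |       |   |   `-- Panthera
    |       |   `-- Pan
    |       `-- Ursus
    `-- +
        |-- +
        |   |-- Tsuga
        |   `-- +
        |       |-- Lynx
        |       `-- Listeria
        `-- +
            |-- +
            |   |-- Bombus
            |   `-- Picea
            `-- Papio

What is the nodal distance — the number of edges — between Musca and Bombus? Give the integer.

9

The MRCA of Musca and Bombus is the root of the tree.
From Musca up to that node: 4 branches. From Bombus up to the same node: 5 branches. Total: 4 + 5 = 9.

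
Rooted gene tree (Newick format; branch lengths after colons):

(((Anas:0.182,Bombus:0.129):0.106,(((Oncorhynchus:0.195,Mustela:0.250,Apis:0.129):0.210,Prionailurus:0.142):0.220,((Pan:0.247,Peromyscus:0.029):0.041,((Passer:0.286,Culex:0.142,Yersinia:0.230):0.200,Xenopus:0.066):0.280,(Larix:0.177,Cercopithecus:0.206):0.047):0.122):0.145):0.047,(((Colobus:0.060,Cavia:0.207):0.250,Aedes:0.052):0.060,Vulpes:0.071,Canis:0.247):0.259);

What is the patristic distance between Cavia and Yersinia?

The path runs Cavia → … → MRCA → … → Yersinia; the MRCA is the root of the tree.
Branch lengths along that path: 0.207 + 0.250 + 0.060 + 0.259 + 0.047 + 0.145 + 0.122 + 0.280 + 0.200 + 0.230 = 1.800.

1.800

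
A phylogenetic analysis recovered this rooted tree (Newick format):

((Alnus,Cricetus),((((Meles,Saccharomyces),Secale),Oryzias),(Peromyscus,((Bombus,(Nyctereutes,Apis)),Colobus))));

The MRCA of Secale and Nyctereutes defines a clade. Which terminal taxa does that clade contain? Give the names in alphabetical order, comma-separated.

Apis, Bombus, Colobus, Meles, Nyctereutes, Oryzias, Peromyscus, Saccharomyces, Secale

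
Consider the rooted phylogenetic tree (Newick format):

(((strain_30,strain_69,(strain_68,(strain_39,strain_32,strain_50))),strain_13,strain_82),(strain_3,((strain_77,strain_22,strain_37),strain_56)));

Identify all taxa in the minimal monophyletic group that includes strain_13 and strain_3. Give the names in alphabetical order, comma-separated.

strain_13, strain_22, strain_3, strain_30, strain_32, strain_37, strain_39, strain_50, strain_56, strain_68, strain_69, strain_77, strain_82

Tracing strain_13: it sits inside ((strain_30,strain_69,(strain_68,(strain_39,strain_32,strain_50))),strain_13,strain_82).
Tracing strain_3: it sits inside (strain_3,((strain_77,strain_22,strain_37),strain_56)).
The smallest clade enclosing both is the whole tree (their MRCA is the root), so the answer is all 13 tips in alphabetical order.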